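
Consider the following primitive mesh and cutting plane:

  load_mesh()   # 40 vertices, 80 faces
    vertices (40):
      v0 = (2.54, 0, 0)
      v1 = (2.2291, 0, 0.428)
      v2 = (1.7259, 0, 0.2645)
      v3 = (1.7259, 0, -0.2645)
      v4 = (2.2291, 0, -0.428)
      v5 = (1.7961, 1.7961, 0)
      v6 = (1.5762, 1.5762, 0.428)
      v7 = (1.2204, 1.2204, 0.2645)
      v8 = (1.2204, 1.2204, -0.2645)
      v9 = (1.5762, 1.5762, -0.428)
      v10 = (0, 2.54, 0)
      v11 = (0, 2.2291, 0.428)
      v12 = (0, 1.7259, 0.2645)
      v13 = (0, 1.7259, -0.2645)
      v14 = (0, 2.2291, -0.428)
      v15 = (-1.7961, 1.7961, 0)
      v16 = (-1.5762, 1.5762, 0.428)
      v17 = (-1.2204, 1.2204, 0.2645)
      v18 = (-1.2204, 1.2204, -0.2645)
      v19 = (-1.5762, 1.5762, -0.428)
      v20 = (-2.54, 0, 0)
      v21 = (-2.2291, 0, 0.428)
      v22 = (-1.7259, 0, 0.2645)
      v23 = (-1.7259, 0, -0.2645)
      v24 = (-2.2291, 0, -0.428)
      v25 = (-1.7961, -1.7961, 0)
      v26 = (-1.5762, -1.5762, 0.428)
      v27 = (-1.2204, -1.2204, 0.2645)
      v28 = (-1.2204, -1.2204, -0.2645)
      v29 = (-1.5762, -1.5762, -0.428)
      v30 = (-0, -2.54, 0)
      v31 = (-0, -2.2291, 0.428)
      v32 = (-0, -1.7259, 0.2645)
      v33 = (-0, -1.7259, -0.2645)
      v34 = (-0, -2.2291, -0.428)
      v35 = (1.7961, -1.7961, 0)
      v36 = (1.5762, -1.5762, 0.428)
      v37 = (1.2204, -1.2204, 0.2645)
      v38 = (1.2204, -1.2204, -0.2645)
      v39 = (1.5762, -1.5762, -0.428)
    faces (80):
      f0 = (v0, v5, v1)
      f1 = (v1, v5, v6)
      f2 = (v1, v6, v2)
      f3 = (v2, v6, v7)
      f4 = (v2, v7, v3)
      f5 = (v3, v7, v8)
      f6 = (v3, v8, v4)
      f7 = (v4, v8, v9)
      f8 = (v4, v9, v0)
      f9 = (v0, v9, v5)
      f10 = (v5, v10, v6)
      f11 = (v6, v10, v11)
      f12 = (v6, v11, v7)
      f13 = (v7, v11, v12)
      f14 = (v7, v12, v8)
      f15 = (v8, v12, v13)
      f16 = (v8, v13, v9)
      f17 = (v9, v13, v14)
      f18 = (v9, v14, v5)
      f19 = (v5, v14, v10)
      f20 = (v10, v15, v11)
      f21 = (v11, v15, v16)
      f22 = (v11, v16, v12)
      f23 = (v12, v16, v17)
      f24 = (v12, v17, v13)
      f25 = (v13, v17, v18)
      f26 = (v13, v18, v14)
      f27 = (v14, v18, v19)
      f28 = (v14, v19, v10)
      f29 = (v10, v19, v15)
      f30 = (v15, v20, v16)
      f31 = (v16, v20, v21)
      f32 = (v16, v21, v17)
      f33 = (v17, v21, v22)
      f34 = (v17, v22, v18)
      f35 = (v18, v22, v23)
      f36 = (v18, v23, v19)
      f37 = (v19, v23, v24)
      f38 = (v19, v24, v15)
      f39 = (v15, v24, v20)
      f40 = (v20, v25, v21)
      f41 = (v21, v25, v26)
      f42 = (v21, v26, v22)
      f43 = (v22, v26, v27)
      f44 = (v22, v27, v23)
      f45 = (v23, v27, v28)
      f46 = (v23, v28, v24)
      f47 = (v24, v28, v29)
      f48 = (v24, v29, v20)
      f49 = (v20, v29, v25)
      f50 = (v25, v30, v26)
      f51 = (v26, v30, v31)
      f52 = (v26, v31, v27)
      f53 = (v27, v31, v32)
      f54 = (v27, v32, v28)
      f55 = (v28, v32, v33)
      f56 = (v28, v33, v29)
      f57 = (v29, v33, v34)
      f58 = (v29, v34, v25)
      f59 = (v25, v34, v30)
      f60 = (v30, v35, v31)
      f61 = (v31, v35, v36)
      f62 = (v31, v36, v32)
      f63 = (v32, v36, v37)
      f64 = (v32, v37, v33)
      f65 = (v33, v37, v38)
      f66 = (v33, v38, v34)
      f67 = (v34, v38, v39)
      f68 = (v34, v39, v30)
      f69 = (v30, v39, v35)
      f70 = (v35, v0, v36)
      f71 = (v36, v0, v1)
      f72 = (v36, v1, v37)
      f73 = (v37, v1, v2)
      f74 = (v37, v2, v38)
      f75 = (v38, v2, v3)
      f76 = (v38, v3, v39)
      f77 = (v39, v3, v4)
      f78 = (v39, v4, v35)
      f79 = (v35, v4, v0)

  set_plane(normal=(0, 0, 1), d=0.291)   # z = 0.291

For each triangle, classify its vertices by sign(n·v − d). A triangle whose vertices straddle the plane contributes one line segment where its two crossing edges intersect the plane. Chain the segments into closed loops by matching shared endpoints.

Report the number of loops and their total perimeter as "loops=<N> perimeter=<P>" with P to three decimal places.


loops=2 perimeter=25.325

Straddling triangles (32 of 80):
  (v0,v5,v1) [--+] → (2.0905, 0.57492, 0.291)–(2.32862, 0, 0.291)  len=0.6223
  (v1,v5,v6) [+-+] → (2.0905, 0.57492, 0.291)–(1.64659, 1.64659, 0.291)  len=1.1600
  (v1,v6,v2) [++-] → (1.70164, 0.25547, 0.291)–(1.80746, 0, 0.291)  len=0.2765
  (v2,v6,v7) [-+-] → (1.70164, 0.25547, 0.291)–(1.27807, 1.27807, 0.291)  len=1.1069
  (v5,v10,v6) [--+] → (1.07167, 1.88471, 0.291)–(1.64659, 1.64659, 0.291)  len=0.6223
  (v6,v10,v11) [+-+] → (1.07167, 1.88471, 0.291)–(0, 2.32862, 0.291)  len=1.1600
  (v6,v11,v7) [++-] → (1.0226, 1.38389, 0.291)–(1.27807, 1.27807, 0.291)  len=0.2765
  (v7,v11,v12) [-+-] → (1.0226, 1.38389, 0.291)–(0, 1.80746, 0.291)  len=1.1069
  (v10,v15,v11) [--+] → (-0.57492, 2.0905, 0.291)–(0, 2.32862, 0.291)  len=0.6223
  (v11,v15,v16) [+-+] → (-0.57492, 2.0905, 0.291)–(-1.64659, 1.64659, 0.291)  len=1.1600
  (v11,v16,v12) [++-] → (-0.25547, 1.70164, 0.291)–(0, 1.80746, 0.291)  len=0.2765
  (v12,v16,v17) [-+-] → (-0.25547, 1.70164, 0.291)–(-1.27807, 1.27807, 0.291)  len=1.1069
  (v15,v20,v16) [--+] → (-1.88471, 1.07167, 0.291)–(-1.64659, 1.64659, 0.291)  len=0.6223
  (v16,v20,v21) [+-+] → (-1.88471, 1.07167, 0.291)–(-2.32862, 0, 0.291)  len=1.1600
  (v16,v21,v17) [++-] → (-1.38389, 1.0226, 0.291)–(-1.27807, 1.27807, 0.291)  len=0.2765
  (v17,v21,v22) [-+-] → (-1.38389, 1.0226, 0.291)–(-1.80746, 0, 0.291)  len=1.1069
  (v20,v25,v21) [--+] → (-2.0905, -0.57492, 0.291)–(-2.32862, 0, 0.291)  len=0.6223
  (v21,v25,v26) [+-+] → (-2.0905, -0.57492, 0.291)–(-1.64659, -1.64659, 0.291)  len=1.1600
  (v21,v26,v22) [++-] → (-1.70164, -0.25547, 0.291)–(-1.80746, 0, 0.291)  len=0.2765
  (v22,v26,v27) [-+-] → (-1.70164, -0.25547, 0.291)–(-1.27807, -1.27807, 0.291)  len=1.1069
  (v25,v30,v26) [--+] → (-1.07167, -1.88471, 0.291)–(-1.64659, -1.64659, 0.291)  len=0.6223
  (v26,v30,v31) [+-+] → (-1.07167, -1.88471, 0.291)–(0, -2.32862, 0.291)  len=1.1600
  (v26,v31,v27) [++-] → (-1.0226, -1.38389, 0.291)–(-1.27807, -1.27807, 0.291)  len=0.2765
  (v27,v31,v32) [-+-] → (-1.0226, -1.38389, 0.291)–(0, -1.80746, 0.291)  len=1.1069
  (v30,v35,v31) [--+] → (0.57492, -2.0905, 0.291)–(0, -2.32862, 0.291)  len=0.6223
  (v31,v35,v36) [+-+] → (0.57492, -2.0905, 0.291)–(1.64659, -1.64659, 0.291)  len=1.1600
  (v31,v36,v32) [++-] → (0.25547, -1.70164, 0.291)–(0, -1.80746, 0.291)  len=0.2765
  (v32,v36,v37) [-+-] → (0.25547, -1.70164, 0.291)–(1.27807, -1.27807, 0.291)  len=1.1069
  (v35,v0,v36) [--+] → (1.88471, -1.07167, 0.291)–(1.64659, -1.64659, 0.291)  len=0.6223
  (v36,v0,v1) [+-+] → (1.88471, -1.07167, 0.291)–(2.32862, 0, 0.291)  len=1.1600
  (v36,v1,v37) [++-] → (1.38389, -1.0226, 0.291)–(1.27807, -1.27807, 0.291)  len=0.2765
  (v37,v1,v2) [-+-] → (1.38389, -1.0226, 0.291)–(1.80746, 0, 0.291)  len=1.1069

Chained into 2 loop(s):
  loop 1: 16 segments, perimeter = 14.2580
  loop 2: 16 segments, perimeter = 11.0670
Total perimeter = 25.325


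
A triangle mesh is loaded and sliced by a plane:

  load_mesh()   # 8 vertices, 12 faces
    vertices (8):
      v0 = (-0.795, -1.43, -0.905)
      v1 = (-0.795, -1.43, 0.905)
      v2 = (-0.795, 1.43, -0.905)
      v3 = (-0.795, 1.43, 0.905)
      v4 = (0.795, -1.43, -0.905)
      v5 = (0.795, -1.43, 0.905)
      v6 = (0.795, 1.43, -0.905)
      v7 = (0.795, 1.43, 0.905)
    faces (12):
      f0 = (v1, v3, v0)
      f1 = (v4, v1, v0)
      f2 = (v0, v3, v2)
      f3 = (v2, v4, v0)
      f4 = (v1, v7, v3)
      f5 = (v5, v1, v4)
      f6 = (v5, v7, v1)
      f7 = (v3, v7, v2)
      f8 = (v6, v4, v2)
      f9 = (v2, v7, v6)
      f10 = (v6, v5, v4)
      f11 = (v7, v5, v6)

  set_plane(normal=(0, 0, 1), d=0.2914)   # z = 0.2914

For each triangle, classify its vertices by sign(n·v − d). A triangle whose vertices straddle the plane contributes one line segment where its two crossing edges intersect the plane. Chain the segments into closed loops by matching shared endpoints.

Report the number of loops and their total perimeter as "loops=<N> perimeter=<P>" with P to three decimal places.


loops=1 perimeter=8.900

Straddling triangles (8 of 12):
  (v1,v3,v0) [++-] → (-0.795, 0.460444, 0.2914)–(-0.795, -1.43, 0.2914)  len=1.8904
  (v4,v1,v0) [-+-] → (-0.255981, -1.43, 0.2914)–(-0.795, -1.43, 0.2914)  len=0.5390
  (v0,v3,v2) [-+-] → (-0.795, 0.460444, 0.2914)–(-0.795, 1.43, 0.2914)  len=0.9696
  (v5,v1,v4) [++-] → (-0.255981, -1.43, 0.2914)–(0.795, -1.43, 0.2914)  len=1.0510
  (v3,v7,v2) [++-] → (0.255981, 1.43, 0.2914)–(-0.795, 1.43, 0.2914)  len=1.0510
  (v2,v7,v6) [-+-] → (0.255981, 1.43, 0.2914)–(0.795, 1.43, 0.2914)  len=0.5390
  (v6,v5,v4) [-+-] → (0.795, -0.460444, 0.2914)–(0.795, -1.43, 0.2914)  len=0.9696
  (v7,v5,v6) [++-] → (0.795, -0.460444, 0.2914)–(0.795, 1.43, 0.2914)  len=1.8904

Chained into 1 loop(s):
  loop 1: 8 segments, perimeter = 8.9000
Total perimeter = 8.900


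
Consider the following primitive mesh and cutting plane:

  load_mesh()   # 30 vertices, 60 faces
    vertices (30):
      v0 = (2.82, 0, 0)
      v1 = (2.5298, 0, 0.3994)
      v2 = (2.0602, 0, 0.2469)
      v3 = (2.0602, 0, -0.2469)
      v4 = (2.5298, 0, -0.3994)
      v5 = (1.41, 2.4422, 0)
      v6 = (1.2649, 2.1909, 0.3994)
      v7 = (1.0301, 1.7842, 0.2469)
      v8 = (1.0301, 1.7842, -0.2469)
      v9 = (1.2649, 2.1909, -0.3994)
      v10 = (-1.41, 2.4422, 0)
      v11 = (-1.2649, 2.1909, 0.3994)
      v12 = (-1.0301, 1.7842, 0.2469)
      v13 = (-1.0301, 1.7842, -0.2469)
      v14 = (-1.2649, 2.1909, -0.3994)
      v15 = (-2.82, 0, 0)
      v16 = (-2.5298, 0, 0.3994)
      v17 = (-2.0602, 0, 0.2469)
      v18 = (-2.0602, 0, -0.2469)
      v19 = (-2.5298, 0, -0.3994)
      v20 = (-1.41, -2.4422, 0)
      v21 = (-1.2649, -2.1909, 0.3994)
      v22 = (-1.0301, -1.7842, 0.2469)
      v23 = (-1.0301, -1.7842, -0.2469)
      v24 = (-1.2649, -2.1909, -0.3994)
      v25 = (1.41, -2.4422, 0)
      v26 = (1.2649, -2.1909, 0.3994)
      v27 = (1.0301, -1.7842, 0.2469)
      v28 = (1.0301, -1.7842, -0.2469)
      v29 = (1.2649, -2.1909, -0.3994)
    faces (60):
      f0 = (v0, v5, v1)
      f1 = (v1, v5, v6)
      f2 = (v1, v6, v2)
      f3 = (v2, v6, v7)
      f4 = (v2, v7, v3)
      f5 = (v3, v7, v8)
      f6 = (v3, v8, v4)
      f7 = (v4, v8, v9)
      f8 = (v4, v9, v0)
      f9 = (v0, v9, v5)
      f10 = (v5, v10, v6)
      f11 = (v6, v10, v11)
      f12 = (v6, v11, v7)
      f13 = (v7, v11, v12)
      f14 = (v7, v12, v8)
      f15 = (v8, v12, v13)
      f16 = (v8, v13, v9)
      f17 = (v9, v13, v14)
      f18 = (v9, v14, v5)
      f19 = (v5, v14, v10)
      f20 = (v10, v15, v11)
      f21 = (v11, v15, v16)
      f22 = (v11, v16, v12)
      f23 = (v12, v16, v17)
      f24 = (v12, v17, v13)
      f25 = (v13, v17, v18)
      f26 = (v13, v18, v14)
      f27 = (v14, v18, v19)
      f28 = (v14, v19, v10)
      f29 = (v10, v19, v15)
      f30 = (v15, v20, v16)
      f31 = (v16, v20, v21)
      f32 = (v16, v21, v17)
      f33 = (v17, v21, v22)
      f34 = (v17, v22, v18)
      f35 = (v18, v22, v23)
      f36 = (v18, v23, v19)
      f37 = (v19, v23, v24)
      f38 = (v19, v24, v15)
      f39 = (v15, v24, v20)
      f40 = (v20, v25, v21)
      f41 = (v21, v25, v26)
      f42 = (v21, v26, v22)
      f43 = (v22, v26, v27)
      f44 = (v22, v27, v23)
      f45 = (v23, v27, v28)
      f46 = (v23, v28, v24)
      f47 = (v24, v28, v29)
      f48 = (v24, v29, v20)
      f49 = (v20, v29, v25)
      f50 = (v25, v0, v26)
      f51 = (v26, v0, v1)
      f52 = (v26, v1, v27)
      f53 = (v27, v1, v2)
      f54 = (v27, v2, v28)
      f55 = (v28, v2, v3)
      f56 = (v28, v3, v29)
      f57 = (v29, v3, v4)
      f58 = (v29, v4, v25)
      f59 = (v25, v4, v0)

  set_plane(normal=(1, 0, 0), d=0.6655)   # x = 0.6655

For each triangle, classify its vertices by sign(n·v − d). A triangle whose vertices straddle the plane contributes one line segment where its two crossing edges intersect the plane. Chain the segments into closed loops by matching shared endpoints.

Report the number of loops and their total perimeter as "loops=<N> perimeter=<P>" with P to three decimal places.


Straddling triangles (20 of 60):
  (v5,v10,v6) [+-+] → (0.6655, 2.4422, 0)–(0.6655, 2.24721, 0.309901)  len=0.3661
  (v6,v10,v11) [+--] → (0.6655, 2.24721, 0.309901)–(0.6655, 2.1909, 0.3994)  len=0.1057
  (v6,v11,v7) [+-+] → (0.6655, 2.1909, 0.3994)–(0.6655, 1.84881, 0.271127)  len=0.3653
  (v7,v11,v12) [+--] → (0.6655, 1.84881, 0.271127)–(0.6655, 1.7842, 0.2469)  len=0.0690
  (v7,v12,v8) [+-+] → (0.6655, 1.7842, 0.2469)–(0.6655, 1.7842, -0.159511)  len=0.4064
  (v8,v12,v13) [+--] → (0.6655, 1.7842, -0.159511)–(0.6655, 1.7842, -0.2469)  len=0.0874
  (v8,v13,v9) [+-+] → (0.6655, 1.7842, -0.2469)–(0.6655, 2.08468, -0.359571)  len=0.3209
  (v9,v13,v14) [+--] → (0.6655, 2.08468, -0.359571)–(0.6655, 2.1909, -0.3994)  len=0.1134
  (v9,v14,v5) [+-+] → (0.6655, 2.1909, -0.3994)–(0.6655, 2.37226, -0.111164)  len=0.3405
  (v5,v14,v10) [+--] → (0.6655, 2.37226, -0.111164)–(0.6655, 2.4422, 0)  len=0.1313
  (v20,v25,v21) [-+-] → (0.6655, -2.4422, 0)–(0.6655, -2.37226, 0.111164)  len=0.1313
  (v21,v25,v26) [-++] → (0.6655, -2.37226, 0.111164)–(0.6655, -2.1909, 0.3994)  len=0.3405
  (v21,v26,v22) [-+-] → (0.6655, -2.1909, 0.3994)–(0.6655, -2.08468, 0.359571)  len=0.1134
  (v22,v26,v27) [-++] → (0.6655, -2.08468, 0.359571)–(0.6655, -1.7842, 0.2469)  len=0.3209
  (v22,v27,v23) [-+-] → (0.6655, -1.7842, 0.2469)–(0.6655, -1.7842, 0.159511)  len=0.0874
  (v23,v27,v28) [-++] → (0.6655, -1.7842, 0.159511)–(0.6655, -1.7842, -0.2469)  len=0.4064
  (v23,v28,v24) [-+-] → (0.6655, -1.7842, -0.2469)–(0.6655, -1.84881, -0.271127)  len=0.0690
  (v24,v28,v29) [-++] → (0.6655, -1.84881, -0.271127)–(0.6655, -2.1909, -0.3994)  len=0.3653
  (v24,v29,v20) [-+-] → (0.6655, -2.1909, -0.3994)–(0.6655, -2.24721, -0.309901)  len=0.1057
  (v20,v29,v25) [-++] → (0.6655, -2.24721, -0.309901)–(0.6655, -2.4422, 0)  len=0.3661

Chained into 2 loop(s):
  loop 1: 10 segments, perimeter = 2.3063
  loop 2: 10 segments, perimeter = 2.3063
Total perimeter = 4.613

loops=2 perimeter=4.613


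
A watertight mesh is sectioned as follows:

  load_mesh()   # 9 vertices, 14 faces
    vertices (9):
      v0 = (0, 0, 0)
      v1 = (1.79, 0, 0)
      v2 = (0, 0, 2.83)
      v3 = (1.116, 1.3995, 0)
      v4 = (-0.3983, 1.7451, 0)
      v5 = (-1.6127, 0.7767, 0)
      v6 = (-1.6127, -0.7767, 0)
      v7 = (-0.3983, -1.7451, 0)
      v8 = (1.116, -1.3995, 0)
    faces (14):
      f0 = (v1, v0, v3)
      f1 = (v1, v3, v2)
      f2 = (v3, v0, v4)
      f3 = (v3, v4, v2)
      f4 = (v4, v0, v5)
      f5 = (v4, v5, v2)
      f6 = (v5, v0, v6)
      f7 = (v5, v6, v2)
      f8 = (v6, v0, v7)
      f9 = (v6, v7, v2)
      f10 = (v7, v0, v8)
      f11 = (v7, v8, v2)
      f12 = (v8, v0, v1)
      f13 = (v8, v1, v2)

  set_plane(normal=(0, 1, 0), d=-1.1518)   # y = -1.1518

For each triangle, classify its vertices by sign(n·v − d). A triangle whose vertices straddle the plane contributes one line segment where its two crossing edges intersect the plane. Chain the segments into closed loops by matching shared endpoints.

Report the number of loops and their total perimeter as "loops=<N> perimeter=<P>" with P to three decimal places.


loops=1 perimeter=5.542

Straddling triangles (6 of 14):
  (v6,v0,v7) [++-] → (-0.262886, -1.1518, 0)–(-1.14231, -1.1518, 0)  len=0.8794
  (v6,v7,v2) [+-+] → (-1.14231, -1.1518, 0)–(-0.262886, -1.1518, 0.962145)  len=1.3035
  (v7,v0,v8) [-+-] → (-0.262886, -1.1518, 0)–(0.918477, -1.1518, 0)  len=1.1814
  (v7,v8,v2) [--+] → (0.918477, -1.1518, 0.500887)–(-0.262886, -1.1518, 0.962145)  len=1.2682
  (v8,v0,v1) [-++] → (0.918477, -1.1518, 0)–(1.23529, -1.1518, 0)  len=0.3168
  (v8,v1,v2) [-++] → (1.23529, -1.1518, 0)–(0.918477, -1.1518, 0.500887)  len=0.5927

Chained into 1 loop(s):
  loop 1: 6 segments, perimeter = 5.5420
Total perimeter = 5.542


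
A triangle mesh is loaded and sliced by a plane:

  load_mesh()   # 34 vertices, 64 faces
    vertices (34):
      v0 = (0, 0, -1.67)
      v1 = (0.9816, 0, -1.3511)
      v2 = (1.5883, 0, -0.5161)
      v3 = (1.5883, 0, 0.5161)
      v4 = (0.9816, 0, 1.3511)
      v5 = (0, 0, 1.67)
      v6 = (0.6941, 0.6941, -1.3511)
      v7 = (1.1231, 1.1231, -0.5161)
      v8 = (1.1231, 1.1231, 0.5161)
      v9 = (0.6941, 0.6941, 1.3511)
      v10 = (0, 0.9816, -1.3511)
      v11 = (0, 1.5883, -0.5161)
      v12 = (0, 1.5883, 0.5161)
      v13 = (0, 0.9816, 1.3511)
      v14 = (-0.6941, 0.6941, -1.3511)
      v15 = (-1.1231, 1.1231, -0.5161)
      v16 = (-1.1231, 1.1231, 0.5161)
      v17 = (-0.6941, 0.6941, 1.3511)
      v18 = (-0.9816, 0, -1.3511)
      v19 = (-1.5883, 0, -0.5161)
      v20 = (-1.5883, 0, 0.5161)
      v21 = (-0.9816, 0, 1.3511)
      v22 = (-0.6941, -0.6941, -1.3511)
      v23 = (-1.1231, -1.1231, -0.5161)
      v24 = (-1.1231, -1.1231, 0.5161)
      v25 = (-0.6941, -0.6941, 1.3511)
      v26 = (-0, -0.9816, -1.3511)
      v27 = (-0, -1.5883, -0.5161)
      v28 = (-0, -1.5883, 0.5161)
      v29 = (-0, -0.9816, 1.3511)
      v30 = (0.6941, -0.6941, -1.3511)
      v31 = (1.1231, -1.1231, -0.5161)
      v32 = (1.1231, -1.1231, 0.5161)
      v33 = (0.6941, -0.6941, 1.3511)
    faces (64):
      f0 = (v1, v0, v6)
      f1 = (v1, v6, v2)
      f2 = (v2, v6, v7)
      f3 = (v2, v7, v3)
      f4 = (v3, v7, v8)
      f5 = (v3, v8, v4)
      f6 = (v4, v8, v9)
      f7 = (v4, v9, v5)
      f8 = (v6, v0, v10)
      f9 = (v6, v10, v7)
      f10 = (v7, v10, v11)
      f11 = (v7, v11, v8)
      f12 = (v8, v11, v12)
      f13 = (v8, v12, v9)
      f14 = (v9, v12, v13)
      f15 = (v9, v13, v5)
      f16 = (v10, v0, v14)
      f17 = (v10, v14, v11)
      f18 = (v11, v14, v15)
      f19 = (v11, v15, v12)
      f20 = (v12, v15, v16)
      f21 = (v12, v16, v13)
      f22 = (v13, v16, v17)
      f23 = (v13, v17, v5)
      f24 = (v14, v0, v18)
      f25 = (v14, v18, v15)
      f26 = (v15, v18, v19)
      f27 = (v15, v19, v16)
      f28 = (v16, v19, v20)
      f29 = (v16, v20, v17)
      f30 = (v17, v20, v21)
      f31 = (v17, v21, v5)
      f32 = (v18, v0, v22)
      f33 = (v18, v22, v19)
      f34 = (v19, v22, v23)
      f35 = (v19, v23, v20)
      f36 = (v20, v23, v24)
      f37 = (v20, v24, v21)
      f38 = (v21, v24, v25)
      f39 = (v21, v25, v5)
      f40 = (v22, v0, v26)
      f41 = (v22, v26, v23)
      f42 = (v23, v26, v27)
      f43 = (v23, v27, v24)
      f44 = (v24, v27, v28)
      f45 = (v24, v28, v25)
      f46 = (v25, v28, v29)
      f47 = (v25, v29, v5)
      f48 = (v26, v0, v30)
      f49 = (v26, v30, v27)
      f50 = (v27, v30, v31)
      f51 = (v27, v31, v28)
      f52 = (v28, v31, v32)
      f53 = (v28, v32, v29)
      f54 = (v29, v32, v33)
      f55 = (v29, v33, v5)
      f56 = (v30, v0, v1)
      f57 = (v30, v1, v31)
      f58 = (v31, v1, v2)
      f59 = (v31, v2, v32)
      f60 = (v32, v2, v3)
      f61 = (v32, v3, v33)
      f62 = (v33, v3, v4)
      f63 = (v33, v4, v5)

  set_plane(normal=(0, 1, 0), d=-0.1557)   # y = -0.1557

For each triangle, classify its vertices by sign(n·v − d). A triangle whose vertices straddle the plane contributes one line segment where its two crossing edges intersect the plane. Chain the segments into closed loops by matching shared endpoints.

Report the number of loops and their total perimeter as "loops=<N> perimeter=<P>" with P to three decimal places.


loops=1 perimeter=10.024

Straddling triangles (20 of 64):
  (v18,v0,v22) [++-] → (-0.1557, -0.1557, -1.59846)–(-0.917108, -0.1557, -1.3511)  len=0.8006
  (v18,v22,v19) [+-+] → (-0.917108, -0.1557, -1.3511)–(-1.38771, -0.1557, -0.703407)  len=0.8006
  (v19,v22,v23) [+--] → (-1.38771, -0.1557, -0.703407)–(-1.52381, -0.1557, -0.5161)  len=0.2315
  (v19,v23,v20) [+-+] → (-1.52381, -0.1557, -0.5161)–(-1.52381, -0.1557, 0.373002)  len=0.8891
  (v20,v23,v24) [+--] → (-1.52381, -0.1557, 0.373002)–(-1.52381, -0.1557, 0.5161)  len=0.1431
  (v20,v24,v21) [+-+] → (-1.52381, -0.1557, 0.5161)–(-1.00122, -0.1557, 1.23534)  len=0.8890
  (v21,v24,v25) [+--] → (-1.00122, -0.1557, 1.23534)–(-0.917108, -0.1557, 1.3511)  len=0.1431
  (v21,v25,v5) [+-+] → (-0.917108, -0.1557, 1.3511)–(-0.1557, -0.1557, 1.59846)  len=0.8006
  (v22,v0,v26) [-+-] → (-0.1557, -0.1557, -1.59846)–(0, -0.1557, -1.61942)  len=0.1571
  (v25,v29,v5) [--+] → (0, -0.1557, 1.61942)–(-0.1557, -0.1557, 1.59846)  len=0.1571
  (v26,v0,v30) [-+-] → (0, -0.1557, -1.61942)–(0.1557, -0.1557, -1.59846)  len=0.1571
  (v29,v33,v5) [--+] → (0.1557, -0.1557, 1.59846)–(0, -0.1557, 1.61942)  len=0.1571
  (v30,v0,v1) [-++] → (0.1557, -0.1557, -1.59846)–(0.917108, -0.1557, -1.3511)  len=0.8006
  (v30,v1,v31) [-+-] → (0.917108, -0.1557, -1.3511)–(1.00122, -0.1557, -1.23534)  len=0.1431
  (v31,v1,v2) [-++] → (1.00122, -0.1557, -1.23534)–(1.52381, -0.1557, -0.5161)  len=0.8890
  (v31,v2,v32) [-+-] → (1.52381, -0.1557, -0.5161)–(1.52381, -0.1557, -0.373002)  len=0.1431
  (v32,v2,v3) [-++] → (1.52381, -0.1557, -0.373002)–(1.52381, -0.1557, 0.5161)  len=0.8891
  (v32,v3,v33) [-+-] → (1.52381, -0.1557, 0.5161)–(1.38771, -0.1557, 0.703407)  len=0.2315
  (v33,v3,v4) [-++] → (1.38771, -0.1557, 0.703407)–(0.917108, -0.1557, 1.3511)  len=0.8006
  (v33,v4,v5) [-++] → (0.917108, -0.1557, 1.3511)–(0.1557, -0.1557, 1.59846)  len=0.8006

Chained into 1 loop(s):
  loop 1: 20 segments, perimeter = 10.0237
Total perimeter = 10.024


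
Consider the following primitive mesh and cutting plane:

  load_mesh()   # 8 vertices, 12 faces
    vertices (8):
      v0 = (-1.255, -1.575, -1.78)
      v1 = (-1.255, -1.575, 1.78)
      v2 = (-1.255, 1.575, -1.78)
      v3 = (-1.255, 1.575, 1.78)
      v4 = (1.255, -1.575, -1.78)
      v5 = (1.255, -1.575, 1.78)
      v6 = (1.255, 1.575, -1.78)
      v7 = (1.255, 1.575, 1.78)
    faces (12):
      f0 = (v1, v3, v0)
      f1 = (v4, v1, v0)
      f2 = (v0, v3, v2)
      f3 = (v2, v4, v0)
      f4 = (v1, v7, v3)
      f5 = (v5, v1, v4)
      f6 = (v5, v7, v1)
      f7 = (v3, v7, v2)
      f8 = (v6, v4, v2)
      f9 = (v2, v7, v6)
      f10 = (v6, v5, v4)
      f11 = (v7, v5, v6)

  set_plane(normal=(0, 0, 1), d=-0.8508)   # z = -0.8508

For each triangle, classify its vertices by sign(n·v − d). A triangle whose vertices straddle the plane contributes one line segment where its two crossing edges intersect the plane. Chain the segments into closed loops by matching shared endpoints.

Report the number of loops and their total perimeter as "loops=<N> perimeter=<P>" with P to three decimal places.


Straddling triangles (8 of 12):
  (v1,v3,v0) [++-] → (-1.255, -0.752815, -0.8508)–(-1.255, -1.575, -0.8508)  len=0.8222
  (v4,v1,v0) [-+-] → (0.599862, -1.575, -0.8508)–(-1.255, -1.575, -0.8508)  len=1.8549
  (v0,v3,v2) [-+-] → (-1.255, -0.752815, -0.8508)–(-1.255, 1.575, -0.8508)  len=2.3278
  (v5,v1,v4) [++-] → (0.599862, -1.575, -0.8508)–(1.255, -1.575, -0.8508)  len=0.6551
  (v3,v7,v2) [++-] → (-0.599862, 1.575, -0.8508)–(-1.255, 1.575, -0.8508)  len=0.6551
  (v2,v7,v6) [-+-] → (-0.599862, 1.575, -0.8508)–(1.255, 1.575, -0.8508)  len=1.8549
  (v6,v5,v4) [-+-] → (1.255, 0.752815, -0.8508)–(1.255, -1.575, -0.8508)  len=2.3278
  (v7,v5,v6) [++-] → (1.255, 0.752815, -0.8508)–(1.255, 1.575, -0.8508)  len=0.8222

Chained into 1 loop(s):
  loop 1: 8 segments, perimeter = 11.3200
Total perimeter = 11.320

loops=1 perimeter=11.320


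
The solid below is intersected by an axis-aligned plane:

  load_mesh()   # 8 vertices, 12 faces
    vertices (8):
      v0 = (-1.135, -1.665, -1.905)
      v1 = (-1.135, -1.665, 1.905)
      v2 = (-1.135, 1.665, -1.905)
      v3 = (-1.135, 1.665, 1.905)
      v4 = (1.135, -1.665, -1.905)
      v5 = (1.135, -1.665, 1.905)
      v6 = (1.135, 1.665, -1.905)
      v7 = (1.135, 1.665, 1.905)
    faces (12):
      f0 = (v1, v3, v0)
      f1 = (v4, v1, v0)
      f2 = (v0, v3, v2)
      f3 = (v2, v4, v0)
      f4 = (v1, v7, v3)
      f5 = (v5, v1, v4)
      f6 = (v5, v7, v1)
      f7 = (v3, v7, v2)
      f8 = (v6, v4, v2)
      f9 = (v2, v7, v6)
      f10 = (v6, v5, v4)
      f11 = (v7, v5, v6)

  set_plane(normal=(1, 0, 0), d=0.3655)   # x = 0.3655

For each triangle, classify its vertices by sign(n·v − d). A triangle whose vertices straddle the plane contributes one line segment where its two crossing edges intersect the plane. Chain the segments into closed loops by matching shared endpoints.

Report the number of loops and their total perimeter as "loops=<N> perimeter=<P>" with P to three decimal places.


loops=1 perimeter=14.280

Straddling triangles (8 of 12):
  (v4,v1,v0) [+--] → (0.3655, -1.665, -0.61346)–(0.3655, -1.665, -1.905)  len=1.2915
  (v2,v4,v0) [-+-] → (0.3655, -0.536174, -1.905)–(0.3655, -1.665, -1.905)  len=1.1288
  (v1,v7,v3) [-+-] → (0.3655, 0.536174, 1.905)–(0.3655, 1.665, 1.905)  len=1.1288
  (v5,v1,v4) [+-+] → (0.3655, -1.665, 1.905)–(0.3655, -1.665, -0.61346)  len=2.5185
  (v5,v7,v1) [++-] → (0.3655, 0.536174, 1.905)–(0.3655, -1.665, 1.905)  len=2.2012
  (v3,v7,v2) [-+-] → (0.3655, 1.665, 1.905)–(0.3655, 1.665, 0.61346)  len=1.2915
  (v6,v4,v2) [++-] → (0.3655, -0.536174, -1.905)–(0.3655, 1.665, -1.905)  len=2.2012
  (v2,v7,v6) [-++] → (0.3655, 1.665, 0.61346)–(0.3655, 1.665, -1.905)  len=2.5185

Chained into 1 loop(s):
  loop 1: 8 segments, perimeter = 14.2800
Total perimeter = 14.280


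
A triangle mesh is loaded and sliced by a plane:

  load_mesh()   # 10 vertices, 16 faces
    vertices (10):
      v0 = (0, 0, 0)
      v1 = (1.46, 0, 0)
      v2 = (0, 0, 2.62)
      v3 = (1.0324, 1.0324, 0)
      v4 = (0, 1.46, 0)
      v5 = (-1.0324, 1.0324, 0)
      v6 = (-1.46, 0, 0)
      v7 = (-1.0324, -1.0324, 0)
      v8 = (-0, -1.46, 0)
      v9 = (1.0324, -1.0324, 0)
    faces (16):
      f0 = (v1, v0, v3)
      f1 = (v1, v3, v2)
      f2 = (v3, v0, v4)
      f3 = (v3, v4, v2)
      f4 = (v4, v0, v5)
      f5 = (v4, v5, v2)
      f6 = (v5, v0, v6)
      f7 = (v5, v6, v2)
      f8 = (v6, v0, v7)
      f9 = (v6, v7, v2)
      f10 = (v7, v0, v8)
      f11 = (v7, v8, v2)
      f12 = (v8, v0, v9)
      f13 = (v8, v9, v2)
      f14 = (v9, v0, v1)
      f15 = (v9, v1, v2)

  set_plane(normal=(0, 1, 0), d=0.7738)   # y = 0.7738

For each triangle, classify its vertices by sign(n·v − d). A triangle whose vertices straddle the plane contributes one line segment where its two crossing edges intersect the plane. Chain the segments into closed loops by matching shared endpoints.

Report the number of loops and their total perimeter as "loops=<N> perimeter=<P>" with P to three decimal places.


loops=1 perimeter=5.710

Straddling triangles (8 of 16):
  (v1,v0,v3) [--+] → (0.7738, 0.7738, 0)–(1.13951, 0.7738, 0)  len=0.3657
  (v1,v3,v2) [-+-] → (1.13951, 0.7738, 0)–(0.7738, 0.7738, 0.656269)  len=0.7513
  (v3,v0,v4) [+-+] → (0.7738, 0.7738, 0)–(0, 0.7738, 0)  len=0.7738
  (v3,v4,v2) [++-] → (0, 0.7738, 1.2314)–(0.7738, 0.7738, 0.656269)  len=0.9641
  (v4,v0,v5) [+-+] → (0, 0.7738, 0)–(-0.7738, 0.7738, 0)  len=0.7738
  (v4,v5,v2) [++-] → (-0.7738, 0.7738, 0.656269)–(0, 0.7738, 1.2314)  len=0.9641
  (v5,v0,v6) [+--] → (-0.7738, 0.7738, 0)–(-1.13951, 0.7738, 0)  len=0.3657
  (v5,v6,v2) [+--] → (-1.13951, 0.7738, 0)–(-0.7738, 0.7738, 0.656269)  len=0.7513

Chained into 1 loop(s):
  loop 1: 8 segments, perimeter = 5.7098
Total perimeter = 5.710


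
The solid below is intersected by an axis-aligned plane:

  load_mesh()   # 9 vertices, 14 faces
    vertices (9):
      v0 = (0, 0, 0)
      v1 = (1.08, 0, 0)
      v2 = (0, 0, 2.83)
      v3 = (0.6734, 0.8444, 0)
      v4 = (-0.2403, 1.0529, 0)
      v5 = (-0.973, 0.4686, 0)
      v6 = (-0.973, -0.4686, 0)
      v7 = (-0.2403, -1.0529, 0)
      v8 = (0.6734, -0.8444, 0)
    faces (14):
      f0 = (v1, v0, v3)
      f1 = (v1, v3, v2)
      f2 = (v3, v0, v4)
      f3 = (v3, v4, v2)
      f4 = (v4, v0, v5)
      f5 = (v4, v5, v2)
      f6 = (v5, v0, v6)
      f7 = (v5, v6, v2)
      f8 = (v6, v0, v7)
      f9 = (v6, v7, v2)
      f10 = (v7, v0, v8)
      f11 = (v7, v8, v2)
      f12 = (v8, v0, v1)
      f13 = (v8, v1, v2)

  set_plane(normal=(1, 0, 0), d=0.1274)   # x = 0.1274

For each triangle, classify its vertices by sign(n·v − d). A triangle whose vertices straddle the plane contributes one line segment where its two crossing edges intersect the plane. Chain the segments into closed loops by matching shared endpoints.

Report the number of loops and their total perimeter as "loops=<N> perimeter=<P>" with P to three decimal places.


loops=1 perimeter=7.319

Straddling triangles (8 of 14):
  (v1,v0,v3) [+-+] → (0.1274, 0, 0)–(0.1274, 0.159751, 0)  len=0.1598
  (v1,v3,v2) [++-] → (0.1274, 0.159751, 2.29459)–(0.1274, 0, 2.49616)  len=0.2572
  (v3,v0,v4) [+--] → (0.1274, 0.159751, 0)–(0.1274, 0.968993, 0)  len=0.8092
  (v3,v4,v2) [+--] → (0.1274, 0.968993, 0)–(0.1274, 0.159751, 2.29459)  len=2.4331
  (v7,v0,v8) [--+] → (0.1274, -0.159751, 0)–(0.1274, -0.968993, 0)  len=0.8092
  (v7,v8,v2) [-+-] → (0.1274, -0.968993, 0)–(0.1274, -0.159751, 2.29459)  len=2.4331
  (v8,v0,v1) [+-+] → (0.1274, -0.159751, 0)–(0.1274, 0, 0)  len=0.1598
  (v8,v1,v2) [++-] → (0.1274, 0, 2.49616)–(0.1274, -0.159751, 2.29459)  len=0.2572

Chained into 1 loop(s):
  loop 1: 8 segments, perimeter = 7.3186
Total perimeter = 7.319


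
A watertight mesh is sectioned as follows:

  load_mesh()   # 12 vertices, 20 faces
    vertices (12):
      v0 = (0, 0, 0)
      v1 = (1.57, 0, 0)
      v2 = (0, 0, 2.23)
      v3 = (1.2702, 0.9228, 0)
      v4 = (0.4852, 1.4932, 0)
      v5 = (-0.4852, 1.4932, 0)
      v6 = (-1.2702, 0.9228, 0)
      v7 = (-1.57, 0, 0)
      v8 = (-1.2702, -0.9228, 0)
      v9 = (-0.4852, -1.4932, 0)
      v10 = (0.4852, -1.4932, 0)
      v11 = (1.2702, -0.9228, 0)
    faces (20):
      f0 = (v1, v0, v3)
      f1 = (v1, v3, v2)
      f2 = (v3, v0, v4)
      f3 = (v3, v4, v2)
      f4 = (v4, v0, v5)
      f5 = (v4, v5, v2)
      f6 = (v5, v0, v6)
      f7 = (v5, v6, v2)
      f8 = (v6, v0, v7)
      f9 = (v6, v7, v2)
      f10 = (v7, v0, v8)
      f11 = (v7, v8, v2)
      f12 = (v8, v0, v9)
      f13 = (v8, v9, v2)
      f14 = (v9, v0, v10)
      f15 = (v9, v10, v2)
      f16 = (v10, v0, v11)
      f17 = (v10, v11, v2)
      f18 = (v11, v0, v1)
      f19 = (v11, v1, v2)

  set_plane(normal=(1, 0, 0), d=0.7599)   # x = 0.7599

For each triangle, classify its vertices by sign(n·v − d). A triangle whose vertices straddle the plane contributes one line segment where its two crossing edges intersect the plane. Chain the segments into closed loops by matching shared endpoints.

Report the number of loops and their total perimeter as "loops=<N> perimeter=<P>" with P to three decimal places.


loops=1 perimeter=6.129

Straddling triangles (8 of 20):
  (v1,v0,v3) [+-+] → (0.7599, 0, 0)–(0.7599, 0.552067, 0)  len=0.5521
  (v1,v3,v2) [++-] → (0.7599, 0.552067, 0.895897)–(0.7599, 0, 1.15065)  len=0.6080
  (v3,v0,v4) [+--] → (0.7599, 0.552067, 0)–(0.7599, 1.2936, 0)  len=0.7415
  (v3,v4,v2) [+--] → (0.7599, 1.2936, 0)–(0.7599, 0.552067, 0.895897)  len=1.1630
  (v10,v0,v11) [--+] → (0.7599, -0.552067, 0)–(0.7599, -1.2936, 0)  len=0.7415
  (v10,v11,v2) [-+-] → (0.7599, -1.2936, 0)–(0.7599, -0.552067, 0.895897)  len=1.1630
  (v11,v0,v1) [+-+] → (0.7599, -0.552067, 0)–(0.7599, 0, 0)  len=0.5521
  (v11,v1,v2) [++-] → (0.7599, 0, 1.15065)–(0.7599, -0.552067, 0.895897)  len=0.6080

Chained into 1 loop(s):
  loop 1: 8 segments, perimeter = 6.1292
Total perimeter = 6.129


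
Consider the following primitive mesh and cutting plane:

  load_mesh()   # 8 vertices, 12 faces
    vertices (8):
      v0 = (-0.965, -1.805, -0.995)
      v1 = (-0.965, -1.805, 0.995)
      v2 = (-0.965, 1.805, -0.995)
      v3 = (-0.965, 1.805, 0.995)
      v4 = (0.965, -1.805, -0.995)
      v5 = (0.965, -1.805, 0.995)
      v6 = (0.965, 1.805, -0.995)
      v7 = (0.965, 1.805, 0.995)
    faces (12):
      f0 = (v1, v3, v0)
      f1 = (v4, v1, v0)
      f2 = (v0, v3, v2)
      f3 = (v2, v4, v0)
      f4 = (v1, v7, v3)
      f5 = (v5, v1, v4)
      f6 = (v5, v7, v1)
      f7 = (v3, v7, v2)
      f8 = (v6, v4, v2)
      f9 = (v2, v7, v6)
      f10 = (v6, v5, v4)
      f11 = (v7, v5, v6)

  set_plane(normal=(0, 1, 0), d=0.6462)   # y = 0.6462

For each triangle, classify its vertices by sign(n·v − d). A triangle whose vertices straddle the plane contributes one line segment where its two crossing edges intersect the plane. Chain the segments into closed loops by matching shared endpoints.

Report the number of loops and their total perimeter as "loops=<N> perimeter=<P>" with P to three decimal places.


loops=1 perimeter=7.840

Straddling triangles (8 of 12):
  (v1,v3,v0) [-+-] → (-0.965, 0.6462, 0.995)–(-0.965, 0.6462, 0.356216)  len=0.6388
  (v0,v3,v2) [-++] → (-0.965, 0.6462, 0.356216)–(-0.965, 0.6462, -0.995)  len=1.3512
  (v2,v4,v0) [+--] → (-0.345475, 0.6462, -0.995)–(-0.965, 0.6462, -0.995)  len=0.6195
  (v1,v7,v3) [-++] → (0.345475, 0.6462, 0.995)–(-0.965, 0.6462, 0.995)  len=1.3105
  (v5,v7,v1) [-+-] → (0.965, 0.6462, 0.995)–(0.345475, 0.6462, 0.995)  len=0.6195
  (v6,v4,v2) [+-+] → (0.965, 0.6462, -0.995)–(-0.345475, 0.6462, -0.995)  len=1.3105
  (v6,v5,v4) [+--] → (0.965, 0.6462, -0.356216)–(0.965, 0.6462, -0.995)  len=0.6388
  (v7,v5,v6) [+-+] → (0.965, 0.6462, 0.995)–(0.965, 0.6462, -0.356216)  len=1.3512

Chained into 1 loop(s):
  loop 1: 8 segments, perimeter = 7.8400
Total perimeter = 7.840


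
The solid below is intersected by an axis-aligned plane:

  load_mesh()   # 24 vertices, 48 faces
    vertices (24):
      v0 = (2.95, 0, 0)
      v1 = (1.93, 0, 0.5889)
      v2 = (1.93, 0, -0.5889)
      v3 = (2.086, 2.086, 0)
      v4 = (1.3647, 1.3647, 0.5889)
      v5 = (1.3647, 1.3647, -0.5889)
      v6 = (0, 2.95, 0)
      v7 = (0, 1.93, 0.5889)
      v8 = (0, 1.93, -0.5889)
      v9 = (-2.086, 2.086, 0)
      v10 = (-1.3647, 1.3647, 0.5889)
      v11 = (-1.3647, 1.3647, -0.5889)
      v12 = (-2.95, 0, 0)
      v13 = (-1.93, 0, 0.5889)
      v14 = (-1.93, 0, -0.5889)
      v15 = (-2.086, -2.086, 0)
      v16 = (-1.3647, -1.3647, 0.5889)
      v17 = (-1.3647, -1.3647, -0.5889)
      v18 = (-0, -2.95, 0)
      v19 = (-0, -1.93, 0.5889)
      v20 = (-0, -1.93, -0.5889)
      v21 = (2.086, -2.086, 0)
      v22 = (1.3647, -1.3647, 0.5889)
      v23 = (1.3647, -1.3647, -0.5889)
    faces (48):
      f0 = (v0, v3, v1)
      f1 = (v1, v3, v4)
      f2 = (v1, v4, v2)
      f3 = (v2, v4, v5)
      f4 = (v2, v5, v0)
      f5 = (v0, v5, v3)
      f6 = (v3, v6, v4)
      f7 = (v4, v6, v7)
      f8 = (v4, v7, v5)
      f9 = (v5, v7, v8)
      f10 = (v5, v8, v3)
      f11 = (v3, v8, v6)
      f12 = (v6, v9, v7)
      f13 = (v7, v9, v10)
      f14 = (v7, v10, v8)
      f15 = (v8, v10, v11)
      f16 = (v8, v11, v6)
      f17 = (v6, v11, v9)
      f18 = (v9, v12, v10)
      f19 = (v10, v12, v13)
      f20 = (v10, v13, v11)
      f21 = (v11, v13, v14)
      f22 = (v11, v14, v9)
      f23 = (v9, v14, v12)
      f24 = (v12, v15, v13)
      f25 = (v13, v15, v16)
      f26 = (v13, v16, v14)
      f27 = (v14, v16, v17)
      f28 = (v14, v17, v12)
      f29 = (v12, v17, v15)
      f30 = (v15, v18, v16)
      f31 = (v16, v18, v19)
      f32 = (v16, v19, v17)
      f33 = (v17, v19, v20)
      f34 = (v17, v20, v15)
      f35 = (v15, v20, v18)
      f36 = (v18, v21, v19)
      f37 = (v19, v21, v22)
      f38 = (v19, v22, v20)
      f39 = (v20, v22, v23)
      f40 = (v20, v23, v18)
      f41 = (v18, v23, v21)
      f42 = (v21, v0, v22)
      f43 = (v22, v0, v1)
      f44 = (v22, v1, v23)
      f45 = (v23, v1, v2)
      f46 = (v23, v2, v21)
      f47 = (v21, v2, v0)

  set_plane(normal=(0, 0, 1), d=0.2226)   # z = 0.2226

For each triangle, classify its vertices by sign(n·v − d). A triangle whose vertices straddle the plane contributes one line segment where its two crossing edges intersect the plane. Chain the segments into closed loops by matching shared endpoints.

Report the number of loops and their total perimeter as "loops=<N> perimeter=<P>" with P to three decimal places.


Straddling triangles (32 of 48):
  (v0,v3,v1) [--+] → (2.02703, 1.29751, 0.2226)–(2.56445, 0, 0.2226)  len=1.4044
  (v1,v3,v4) [+-+] → (2.02703, 1.29751, 0.2226)–(1.81335, 1.81335, 0.2226)  len=0.5584
  (v1,v4,v2) [++-] → (1.54051, 0.940273, 0.2226)–(1.93, 0, 0.2226)  len=1.0178
  (v2,v4,v5) [-+-] → (1.54051, 0.940273, 0.2226)–(1.3647, 1.3647, 0.2226)  len=0.4594
  (v3,v6,v4) [--+] → (0.515847, 2.35077, 0.2226)–(1.81335, 1.81335, 0.2226)  len=1.4044
  (v4,v6,v7) [+-+] → (0.515847, 2.35077, 0.2226)–(0, 2.56445, 0.2226)  len=0.5584
  (v4,v7,v5) [++-] → (0.424427, 1.75419, 0.2226)–(1.3647, 1.3647, 0.2226)  len=1.0178
  (v5,v7,v8) [-+-] → (0.424427, 1.75419, 0.2226)–(0, 1.93, 0.2226)  len=0.4594
  (v6,v9,v7) [--+] → (-1.29751, 2.02703, 0.2226)–(0, 2.56445, 0.2226)  len=1.4044
  (v7,v9,v10) [+-+] → (-1.29751, 2.02703, 0.2226)–(-1.81335, 1.81335, 0.2226)  len=0.5584
  (v7,v10,v8) [++-] → (-0.940273, 1.54051, 0.2226)–(0, 1.93, 0.2226)  len=1.0178
  (v8,v10,v11) [-+-] → (-0.940273, 1.54051, 0.2226)–(-1.3647, 1.3647, 0.2226)  len=0.4594
  (v9,v12,v10) [--+] → (-2.35077, 0.515847, 0.2226)–(-1.81335, 1.81335, 0.2226)  len=1.4044
  (v10,v12,v13) [+-+] → (-2.35077, 0.515847, 0.2226)–(-2.56445, 0, 0.2226)  len=0.5584
  (v10,v13,v11) [++-] → (-1.75419, 0.424427, 0.2226)–(-1.3647, 1.3647, 0.2226)  len=1.0178
  (v11,v13,v14) [-+-] → (-1.75419, 0.424427, 0.2226)–(-1.93, 0, 0.2226)  len=0.4594
  (v12,v15,v13) [--+] → (-2.02703, -1.29751, 0.2226)–(-2.56445, 0, 0.2226)  len=1.4044
  (v13,v15,v16) [+-+] → (-2.02703, -1.29751, 0.2226)–(-1.81335, -1.81335, 0.2226)  len=0.5584
  (v13,v16,v14) [++-] → (-1.54051, -0.940273, 0.2226)–(-1.93, 0, 0.2226)  len=1.0178
  (v14,v16,v17) [-+-] → (-1.54051, -0.940273, 0.2226)–(-1.3647, -1.3647, 0.2226)  len=0.4594
  (v15,v18,v16) [--+] → (-0.515847, -2.35077, 0.2226)–(-1.81335, -1.81335, 0.2226)  len=1.4044
  (v16,v18,v19) [+-+] → (-0.515847, -2.35077, 0.2226)–(0, -2.56445, 0.2226)  len=0.5584
  (v16,v19,v17) [++-] → (-0.424427, -1.75419, 0.2226)–(-1.3647, -1.3647, 0.2226)  len=1.0178
  (v17,v19,v20) [-+-] → (-0.424427, -1.75419, 0.2226)–(0, -1.93, 0.2226)  len=0.4594
  (v18,v21,v19) [--+] → (1.29751, -2.02703, 0.2226)–(0, -2.56445, 0.2226)  len=1.4044
  (v19,v21,v22) [+-+] → (1.29751, -2.02703, 0.2226)–(1.81335, -1.81335, 0.2226)  len=0.5584
  (v19,v22,v20) [++-] → (0.940273, -1.54051, 0.2226)–(0, -1.93, 0.2226)  len=1.0178
  (v20,v22,v23) [-+-] → (0.940273, -1.54051, 0.2226)–(1.3647, -1.3647, 0.2226)  len=0.4594
  (v21,v0,v22) [--+] → (2.35077, -0.515847, 0.2226)–(1.81335, -1.81335, 0.2226)  len=1.4044
  (v22,v0,v1) [+-+] → (2.35077, -0.515847, 0.2226)–(2.56445, 0, 0.2226)  len=0.5584
  (v22,v1,v23) [++-] → (1.75419, -0.424427, 0.2226)–(1.3647, -1.3647, 0.2226)  len=1.0178
  (v23,v1,v2) [-+-] → (1.75419, -0.424427, 0.2226)–(1.93, 0, 0.2226)  len=0.4594

Chained into 2 loop(s):
  loop 1: 16 segments, perimeter = 15.7020
  loop 2: 16 segments, perimeter = 11.8172
Total perimeter = 27.519

loops=2 perimeter=27.519


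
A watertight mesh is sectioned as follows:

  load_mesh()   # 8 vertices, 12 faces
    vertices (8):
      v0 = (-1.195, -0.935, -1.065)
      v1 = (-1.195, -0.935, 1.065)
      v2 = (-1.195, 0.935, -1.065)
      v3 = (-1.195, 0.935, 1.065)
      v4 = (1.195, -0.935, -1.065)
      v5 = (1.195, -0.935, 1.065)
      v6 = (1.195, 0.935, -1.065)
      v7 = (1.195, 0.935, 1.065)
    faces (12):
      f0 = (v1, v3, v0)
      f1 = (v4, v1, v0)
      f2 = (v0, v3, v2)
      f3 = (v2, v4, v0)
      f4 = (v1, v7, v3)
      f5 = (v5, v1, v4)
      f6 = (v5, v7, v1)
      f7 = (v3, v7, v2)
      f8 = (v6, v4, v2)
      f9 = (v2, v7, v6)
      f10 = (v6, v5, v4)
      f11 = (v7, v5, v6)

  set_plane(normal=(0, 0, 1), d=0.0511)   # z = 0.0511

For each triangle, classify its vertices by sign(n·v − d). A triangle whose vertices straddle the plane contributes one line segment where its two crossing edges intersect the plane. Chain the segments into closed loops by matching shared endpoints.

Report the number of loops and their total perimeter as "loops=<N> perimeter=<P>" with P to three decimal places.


Straddling triangles (8 of 12):
  (v1,v3,v0) [++-] → (-1.195, 0.0448624, 0.0511)–(-1.195, -0.935, 0.0511)  len=0.9799
  (v4,v1,v0) [-+-] → (-0.0573376, -0.935, 0.0511)–(-1.195, -0.935, 0.0511)  len=1.1377
  (v0,v3,v2) [-+-] → (-1.195, 0.0448624, 0.0511)–(-1.195, 0.935, 0.0511)  len=0.8901
  (v5,v1,v4) [++-] → (-0.0573376, -0.935, 0.0511)–(1.195, -0.935, 0.0511)  len=1.2523
  (v3,v7,v2) [++-] → (0.0573376, 0.935, 0.0511)–(-1.195, 0.935, 0.0511)  len=1.2523
  (v2,v7,v6) [-+-] → (0.0573376, 0.935, 0.0511)–(1.195, 0.935, 0.0511)  len=1.1377
  (v6,v5,v4) [-+-] → (1.195, -0.0448624, 0.0511)–(1.195, -0.935, 0.0511)  len=0.8901
  (v7,v5,v6) [++-] → (1.195, -0.0448624, 0.0511)–(1.195, 0.935, 0.0511)  len=0.9799

Chained into 1 loop(s):
  loop 1: 8 segments, perimeter = 8.5200
Total perimeter = 8.520

loops=1 perimeter=8.520
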